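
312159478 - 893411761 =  - 581252283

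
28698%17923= 10775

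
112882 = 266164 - 153282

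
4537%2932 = 1605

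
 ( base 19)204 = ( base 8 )1326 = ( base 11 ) 600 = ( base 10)726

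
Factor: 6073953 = 3^1* 61^1*33191^1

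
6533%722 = 35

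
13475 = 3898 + 9577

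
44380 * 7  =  310660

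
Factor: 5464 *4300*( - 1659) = - 38978536800 =-2^5*3^1*5^2  *  7^1 * 43^1*79^1*683^1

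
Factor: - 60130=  - 2^1* 5^1*7^1*859^1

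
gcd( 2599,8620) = 1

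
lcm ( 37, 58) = 2146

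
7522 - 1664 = 5858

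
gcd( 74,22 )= 2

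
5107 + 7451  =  12558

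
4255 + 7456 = 11711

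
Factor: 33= 3^1 *11^1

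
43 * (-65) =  - 2795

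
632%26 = 8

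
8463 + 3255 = 11718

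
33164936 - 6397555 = 26767381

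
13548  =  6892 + 6656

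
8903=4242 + 4661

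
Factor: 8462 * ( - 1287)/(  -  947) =2^1*3^2*11^1*13^1*947^(-1)*4231^1 = 10890594/947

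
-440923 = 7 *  ( - 62989 ) 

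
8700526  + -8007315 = 693211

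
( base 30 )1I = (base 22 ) 24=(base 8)60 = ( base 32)1g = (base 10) 48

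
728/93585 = 728/93585 = 0.01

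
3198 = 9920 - 6722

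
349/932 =349/932 = 0.37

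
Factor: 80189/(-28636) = - 2^( - 2)*17^1*53^1 * 89^1*7159^(-1)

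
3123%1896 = 1227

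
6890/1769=6890/1769=3.89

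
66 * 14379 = 949014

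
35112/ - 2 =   -  17556 + 0/1 = -17556.00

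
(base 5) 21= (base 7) 14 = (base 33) B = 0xb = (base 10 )11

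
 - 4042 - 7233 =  - 11275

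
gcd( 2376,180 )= 36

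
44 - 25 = 19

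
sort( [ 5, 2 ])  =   [ 2,5]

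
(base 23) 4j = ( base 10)111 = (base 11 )A1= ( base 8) 157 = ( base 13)87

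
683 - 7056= - 6373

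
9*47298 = 425682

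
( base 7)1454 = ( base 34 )h0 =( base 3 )210102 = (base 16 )242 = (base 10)578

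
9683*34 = 329222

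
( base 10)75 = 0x4b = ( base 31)2D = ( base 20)3f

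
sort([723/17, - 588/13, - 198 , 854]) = [ - 198, - 588/13, 723/17, 854] 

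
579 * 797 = 461463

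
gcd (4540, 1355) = 5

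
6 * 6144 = 36864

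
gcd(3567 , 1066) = 41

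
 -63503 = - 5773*11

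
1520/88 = 190/11 = 17.27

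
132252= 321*412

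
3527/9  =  3527/9 = 391.89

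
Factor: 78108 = 2^2*3^1*23^1*283^1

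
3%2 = 1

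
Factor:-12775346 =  - 2^1*6387673^1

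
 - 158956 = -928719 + 769763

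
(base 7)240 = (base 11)105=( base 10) 126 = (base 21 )60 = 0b1111110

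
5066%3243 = 1823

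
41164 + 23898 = 65062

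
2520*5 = 12600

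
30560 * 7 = 213920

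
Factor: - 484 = -2^2*11^2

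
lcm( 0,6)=0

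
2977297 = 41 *72617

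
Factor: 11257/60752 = 2^( - 4)  *  3797^( - 1) * 11257^1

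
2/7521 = 2/7521 = 0.00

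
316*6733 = 2127628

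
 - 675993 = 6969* ( - 97)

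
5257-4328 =929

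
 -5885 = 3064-8949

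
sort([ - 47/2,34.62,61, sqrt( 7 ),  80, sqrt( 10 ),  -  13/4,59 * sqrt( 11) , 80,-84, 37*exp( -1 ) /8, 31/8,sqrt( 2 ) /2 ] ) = [  -  84,-47/2,-13/4,  sqrt( 2 )/2, 37*exp( - 1 )/8 , sqrt ( 7 ),sqrt( 10 ),31/8, 34.62 , 61, 80,80,59*sqrt( 11 )]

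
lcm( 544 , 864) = 14688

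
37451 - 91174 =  - 53723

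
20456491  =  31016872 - 10560381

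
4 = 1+3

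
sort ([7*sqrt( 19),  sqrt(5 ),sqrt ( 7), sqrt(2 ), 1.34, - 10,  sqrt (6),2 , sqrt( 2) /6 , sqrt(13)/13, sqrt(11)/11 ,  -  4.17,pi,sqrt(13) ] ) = [- 10 , - 4.17 , sqrt( 2 )/6,sqrt(13 )/13, sqrt(11 ) /11,1.34,sqrt ( 2 ), 2,sqrt(5 ),sqrt( 6),sqrt( 7), pi, sqrt(13 ) , 7*sqrt(19 ) ]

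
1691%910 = 781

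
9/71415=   1/7935 = 0.00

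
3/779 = 3/779=0.00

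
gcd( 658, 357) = 7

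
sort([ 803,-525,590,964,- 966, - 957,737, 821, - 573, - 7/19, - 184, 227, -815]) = [ - 966, - 957, - 815,-573, - 525, - 184, - 7/19,  227, 590, 737, 803, 821, 964]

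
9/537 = 3/179 = 0.02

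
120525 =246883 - 126358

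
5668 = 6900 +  - 1232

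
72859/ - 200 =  - 365+ 141/200 = - 364.30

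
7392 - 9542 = - 2150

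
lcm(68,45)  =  3060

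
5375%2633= 109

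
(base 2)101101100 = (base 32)BC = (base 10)364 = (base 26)e0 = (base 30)C4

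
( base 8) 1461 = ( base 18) 297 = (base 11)683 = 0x331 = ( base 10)817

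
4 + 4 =8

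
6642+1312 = 7954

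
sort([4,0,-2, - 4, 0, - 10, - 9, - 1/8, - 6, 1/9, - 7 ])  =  [ - 10, - 9, - 7, - 6,- 4, - 2,-1/8 , 0, 0,1/9, 4]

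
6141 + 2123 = 8264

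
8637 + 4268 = 12905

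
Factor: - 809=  - 809^1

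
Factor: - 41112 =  - 2^3*3^2*571^1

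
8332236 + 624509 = 8956745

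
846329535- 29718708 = 816610827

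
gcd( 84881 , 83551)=1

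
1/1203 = 1/1203 = 0.00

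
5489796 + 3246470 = 8736266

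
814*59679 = 48578706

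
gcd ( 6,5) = 1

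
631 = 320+311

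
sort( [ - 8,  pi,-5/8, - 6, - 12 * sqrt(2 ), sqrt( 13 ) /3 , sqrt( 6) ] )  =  [ - 12 * sqrt ( 2), - 8, - 6 , - 5/8, sqrt( 13)/3,sqrt( 6 ) , pi]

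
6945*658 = 4569810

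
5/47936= 5/47936 = 0.00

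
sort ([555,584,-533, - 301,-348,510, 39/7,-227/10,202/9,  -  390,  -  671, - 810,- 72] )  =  [ - 810, - 671, - 533, - 390, - 348,-301,-72, - 227/10,39/7, 202/9,510,  555, 584 ] 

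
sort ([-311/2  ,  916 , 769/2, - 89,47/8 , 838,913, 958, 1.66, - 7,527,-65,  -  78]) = [ - 311/2,-89,-78, - 65,  -  7  ,  1.66,47/8,769/2,  527,838 , 913, 916,958]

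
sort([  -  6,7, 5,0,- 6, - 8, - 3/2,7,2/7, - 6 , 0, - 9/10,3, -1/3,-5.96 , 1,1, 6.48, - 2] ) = [ - 8, - 6 ,-6 ,-6, - 5.96,-2,-3/2, - 9/10, - 1/3, 0,0,2/7,1, 1, 3,5,6.48, 7,7] 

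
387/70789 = 387/70789 = 0.01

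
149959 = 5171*29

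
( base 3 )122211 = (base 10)481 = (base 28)h5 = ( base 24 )K1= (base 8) 741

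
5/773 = 5/773 = 0.01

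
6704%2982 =740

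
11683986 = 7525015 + 4158971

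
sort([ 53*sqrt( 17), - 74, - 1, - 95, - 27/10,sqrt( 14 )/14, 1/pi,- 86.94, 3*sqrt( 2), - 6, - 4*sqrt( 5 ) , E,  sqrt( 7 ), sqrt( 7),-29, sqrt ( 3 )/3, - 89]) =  [ - 95,-89, - 86.94,-74, - 29,-4*sqrt( 5 ),-6,-27/10, - 1, sqrt( 14) /14,1/pi, sqrt ( 3)/3, sqrt( 7 ), sqrt( 7), E, 3*sqrt(2 ), 53*sqrt( 17 )]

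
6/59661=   2/19887= 0.00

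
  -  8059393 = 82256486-90315879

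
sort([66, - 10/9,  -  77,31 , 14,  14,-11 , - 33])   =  [ - 77,- 33, - 11, - 10/9, 14, 14, 31,66]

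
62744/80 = 7843/10  =  784.30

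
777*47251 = 36714027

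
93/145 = 93/145=0.64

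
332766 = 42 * 7923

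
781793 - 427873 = 353920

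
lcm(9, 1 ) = 9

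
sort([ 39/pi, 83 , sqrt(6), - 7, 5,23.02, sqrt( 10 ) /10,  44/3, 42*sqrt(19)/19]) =[-7, sqrt(10)/10, sqrt(6), 5, 42*sqrt(19)/19 , 39/pi,44/3, 23.02,83]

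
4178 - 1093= 3085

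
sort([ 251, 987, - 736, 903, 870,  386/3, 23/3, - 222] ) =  [ - 736,  -  222, 23/3 , 386/3, 251, 870,903 , 987 ] 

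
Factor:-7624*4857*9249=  - 342488324232=- 2^3*3^2 *953^1*1619^1*3083^1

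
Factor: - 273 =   -  3^1*7^1*13^1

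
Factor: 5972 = 2^2*1493^1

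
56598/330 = 171+28/55 = 171.51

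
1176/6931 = 1176/6931 = 0.17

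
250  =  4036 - 3786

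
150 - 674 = -524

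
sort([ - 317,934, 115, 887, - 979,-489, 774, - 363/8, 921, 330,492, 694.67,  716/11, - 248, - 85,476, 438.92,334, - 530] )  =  [ - 979, - 530, - 489, - 317, - 248, - 85 , - 363/8, 716/11, 115, 330, 334,438.92,476,492,  694.67,  774,  887,921, 934 ]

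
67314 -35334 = 31980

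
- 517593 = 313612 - 831205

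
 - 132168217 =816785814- 948954031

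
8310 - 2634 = 5676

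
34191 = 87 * 393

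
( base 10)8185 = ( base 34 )72p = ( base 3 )102020011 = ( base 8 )17771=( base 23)FAK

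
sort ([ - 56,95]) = [ - 56,  95 ]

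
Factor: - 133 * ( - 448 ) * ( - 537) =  - 2^6 * 3^1*7^2*19^1*179^1 = -31996608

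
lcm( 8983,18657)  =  242541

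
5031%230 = 201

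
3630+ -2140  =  1490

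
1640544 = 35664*46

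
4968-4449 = 519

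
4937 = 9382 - 4445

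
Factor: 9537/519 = 3179/173 = 11^1 * 17^2*173^ ( - 1)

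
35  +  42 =77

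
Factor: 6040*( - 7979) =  - 2^3*5^1*79^1*101^1*151^1 = - 48193160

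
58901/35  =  1682 + 31/35= 1682.89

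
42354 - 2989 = 39365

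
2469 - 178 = 2291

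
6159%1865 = 564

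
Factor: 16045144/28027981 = 2^3*17^1*37^( - 1)*117979^1*757513^(  -  1)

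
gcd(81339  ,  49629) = 3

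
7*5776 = 40432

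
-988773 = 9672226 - 10660999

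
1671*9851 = 16461021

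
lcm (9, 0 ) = 0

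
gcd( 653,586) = 1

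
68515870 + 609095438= 677611308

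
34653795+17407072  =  52060867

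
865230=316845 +548385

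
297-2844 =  - 2547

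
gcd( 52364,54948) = 76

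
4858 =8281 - 3423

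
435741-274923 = 160818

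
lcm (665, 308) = 29260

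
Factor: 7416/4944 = 3/2 = 2^( - 1)*3^1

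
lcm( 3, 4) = 12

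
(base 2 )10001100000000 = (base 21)k6e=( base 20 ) 1280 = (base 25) E8A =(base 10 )8960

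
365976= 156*2346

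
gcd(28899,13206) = 3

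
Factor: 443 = 443^1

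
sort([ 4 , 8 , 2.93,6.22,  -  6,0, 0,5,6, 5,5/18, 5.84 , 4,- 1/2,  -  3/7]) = [  -  6,-1/2 , - 3/7,0, 0, 5/18, 2.93,4,4,5  ,  5, 5.84,6,6.22,8 ]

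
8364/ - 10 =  - 837+3/5  =  - 836.40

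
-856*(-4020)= 3441120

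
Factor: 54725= 5^2 * 11^1*199^1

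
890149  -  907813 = - 17664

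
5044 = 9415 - 4371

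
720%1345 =720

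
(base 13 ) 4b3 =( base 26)15g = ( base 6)3450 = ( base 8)1466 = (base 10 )822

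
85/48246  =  5/2838=0.00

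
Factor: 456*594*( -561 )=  - 2^4*3^5*11^2*17^1*19^1 = -151954704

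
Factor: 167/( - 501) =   -  3^( - 1) = - 1/3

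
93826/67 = 93826/67 = 1400.39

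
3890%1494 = 902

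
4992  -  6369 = - 1377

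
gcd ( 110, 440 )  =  110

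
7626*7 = 53382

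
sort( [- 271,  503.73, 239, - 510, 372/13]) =[ - 510, - 271, 372/13,239, 503.73]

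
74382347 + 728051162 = 802433509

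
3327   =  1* 3327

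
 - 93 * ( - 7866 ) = 731538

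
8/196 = 2/49 = 0.04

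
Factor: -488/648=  -3^( - 4 )*61^1 = -61/81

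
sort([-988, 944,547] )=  [- 988,547 , 944]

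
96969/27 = 3591 + 4/9 = 3591.44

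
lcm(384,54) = 3456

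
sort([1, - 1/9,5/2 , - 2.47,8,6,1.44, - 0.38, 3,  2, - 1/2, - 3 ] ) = [ - 3, - 2.47, - 1/2, - 0.38, - 1/9,1,1.44,2,5/2, 3 , 6, 8]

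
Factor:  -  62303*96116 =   -  2^2*24029^1*62303^1 = - 5988315148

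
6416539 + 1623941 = 8040480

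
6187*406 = 2511922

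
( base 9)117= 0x61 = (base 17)5C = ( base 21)4D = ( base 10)97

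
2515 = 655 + 1860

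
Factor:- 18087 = -3^1*6029^1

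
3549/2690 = 3549/2690 = 1.32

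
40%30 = 10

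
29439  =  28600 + 839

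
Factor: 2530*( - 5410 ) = - 2^2 * 5^2*11^1*23^1*541^1  =  - 13687300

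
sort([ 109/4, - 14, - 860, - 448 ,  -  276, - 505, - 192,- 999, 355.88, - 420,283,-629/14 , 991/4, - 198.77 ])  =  [ - 999, - 860, - 505, - 448, - 420, - 276, -198.77 , - 192, - 629/14, - 14, 109/4,991/4, 283,355.88]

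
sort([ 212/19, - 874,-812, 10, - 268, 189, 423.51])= [ - 874,-812, - 268,  10, 212/19,189,  423.51]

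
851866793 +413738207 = 1265605000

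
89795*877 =78750215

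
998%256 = 230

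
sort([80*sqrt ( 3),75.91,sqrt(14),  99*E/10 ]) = [sqrt(14 ),99*E/10,75.91, 80 * sqrt ( 3)]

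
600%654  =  600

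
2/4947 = 2/4947 =0.00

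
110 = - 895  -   - 1005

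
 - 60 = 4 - 64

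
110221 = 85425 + 24796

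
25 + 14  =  39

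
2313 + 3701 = 6014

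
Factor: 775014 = 2^1 * 3^1*129169^1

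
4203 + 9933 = 14136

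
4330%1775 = 780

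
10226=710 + 9516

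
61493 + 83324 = 144817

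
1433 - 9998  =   - 8565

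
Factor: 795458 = 2^1*397729^1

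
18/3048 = 3/508 = 0.01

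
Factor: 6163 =6163^1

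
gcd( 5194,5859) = 7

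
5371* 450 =2416950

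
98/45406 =49/22703=0.00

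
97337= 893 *109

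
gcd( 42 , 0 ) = 42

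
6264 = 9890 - 3626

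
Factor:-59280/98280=-38/63 = -2^1*3^( - 2 )*7^( - 1)*19^1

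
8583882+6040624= 14624506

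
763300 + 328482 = 1091782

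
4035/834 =4+233/278 = 4.84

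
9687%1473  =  849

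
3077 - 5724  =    -  2647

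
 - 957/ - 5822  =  957/5822= 0.16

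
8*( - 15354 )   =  -122832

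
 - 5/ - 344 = 5/344  =  0.01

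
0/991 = 0 = 0.00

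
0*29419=0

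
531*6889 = 3658059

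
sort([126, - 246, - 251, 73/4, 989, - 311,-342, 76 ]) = [  -  342, - 311, - 251, - 246,73/4, 76, 126, 989 ] 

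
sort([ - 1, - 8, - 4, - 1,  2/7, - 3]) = [ - 8, - 4,-3, - 1, - 1, 2/7 ]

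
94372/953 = 94372/953 =99.03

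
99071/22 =4503+5/22 = 4503.23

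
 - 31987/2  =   - 31987/2 = -15993.50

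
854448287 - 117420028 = 737028259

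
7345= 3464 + 3881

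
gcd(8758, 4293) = 1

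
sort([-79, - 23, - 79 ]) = [- 79, - 79, - 23]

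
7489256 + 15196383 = 22685639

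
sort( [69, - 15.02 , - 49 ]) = [ - 49, - 15.02,  69 ] 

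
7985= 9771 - 1786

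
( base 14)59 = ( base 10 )79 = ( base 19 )43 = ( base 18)47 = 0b1001111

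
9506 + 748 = 10254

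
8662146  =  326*26571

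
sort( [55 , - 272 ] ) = [ - 272,55] 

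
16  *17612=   281792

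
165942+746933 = 912875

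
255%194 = 61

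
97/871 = 97/871 = 0.11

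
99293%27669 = 16286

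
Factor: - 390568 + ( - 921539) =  - 1312107 = - 3^1*263^1 * 1663^1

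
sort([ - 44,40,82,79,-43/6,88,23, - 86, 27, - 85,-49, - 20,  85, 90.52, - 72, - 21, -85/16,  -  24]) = [ - 86, - 85,-72, - 49, - 44 , - 24, - 21, - 20,-43/6,-85/16,23, 27,40, 79, 82, 85, 88, 90.52]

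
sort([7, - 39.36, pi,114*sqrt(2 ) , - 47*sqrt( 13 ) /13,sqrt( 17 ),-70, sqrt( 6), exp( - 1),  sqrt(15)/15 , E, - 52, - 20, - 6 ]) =[- 70, - 52, - 39.36, - 20,-47 * sqrt( 13)/13, - 6, sqrt( 15) /15, exp(-1),sqrt( 6) , E, pi,sqrt ( 17), 7,114*sqrt ( 2)] 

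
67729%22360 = 649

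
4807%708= 559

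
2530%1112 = 306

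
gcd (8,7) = 1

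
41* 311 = 12751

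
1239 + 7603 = 8842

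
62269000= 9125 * 6824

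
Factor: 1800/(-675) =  -2^3*3^( - 1)=- 8/3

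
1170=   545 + 625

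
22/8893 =22/8893 = 0.00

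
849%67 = 45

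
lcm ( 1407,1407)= 1407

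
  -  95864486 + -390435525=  - 486300011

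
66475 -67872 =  - 1397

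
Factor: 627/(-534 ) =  - 209/178 = -2^(-1)*11^1*19^1 * 89^( - 1) 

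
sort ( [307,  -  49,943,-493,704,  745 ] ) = [ - 493, - 49 , 307 , 704, 745,943 ] 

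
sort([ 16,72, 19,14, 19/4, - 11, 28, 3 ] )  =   [ - 11, 3,19/4, 14,16,19,28,  72]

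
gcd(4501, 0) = 4501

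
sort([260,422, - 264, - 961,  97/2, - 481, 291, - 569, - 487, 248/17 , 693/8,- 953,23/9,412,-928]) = [- 961, - 953, - 928, - 569 , - 487,-481, - 264, 23/9, 248/17, 97/2, 693/8,260, 291, 412,422 ]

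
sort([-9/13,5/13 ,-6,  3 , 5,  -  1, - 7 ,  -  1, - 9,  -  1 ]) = [-9, - 7,-6, -1, - 1 ,  -  1,-9/13,5/13, 3, 5 ]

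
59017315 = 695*84917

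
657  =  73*9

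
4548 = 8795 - 4247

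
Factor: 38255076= 2^2*3^2*109^1*9749^1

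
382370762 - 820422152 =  - 438051390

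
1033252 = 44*23483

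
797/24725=797/24725=0.03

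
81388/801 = 101 + 487/801  =  101.61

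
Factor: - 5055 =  - 3^1*5^1*337^1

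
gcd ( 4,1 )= 1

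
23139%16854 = 6285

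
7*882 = 6174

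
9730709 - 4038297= 5692412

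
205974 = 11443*18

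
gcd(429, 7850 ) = 1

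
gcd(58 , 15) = 1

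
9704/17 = 9704/17 =570.82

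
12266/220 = 6133/110= 55.75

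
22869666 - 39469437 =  - 16599771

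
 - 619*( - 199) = 123181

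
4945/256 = 4945/256   =  19.32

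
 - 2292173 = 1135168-3427341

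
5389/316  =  17+17/316 = 17.05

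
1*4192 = 4192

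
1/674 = 1/674 =0.00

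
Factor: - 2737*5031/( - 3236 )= 2^( - 2)*3^2*7^1*13^1 * 17^1*23^1* 43^1*809^(-1)=13769847/3236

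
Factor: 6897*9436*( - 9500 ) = -618260874000 = - 2^4* 3^1*5^3*7^1*11^2*19^2*337^1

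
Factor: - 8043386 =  - 2^1 * 13^2*53^1 *449^1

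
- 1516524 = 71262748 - 72779272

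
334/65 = 5 + 9/65 = 5.14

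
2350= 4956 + -2606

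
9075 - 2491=6584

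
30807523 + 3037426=33844949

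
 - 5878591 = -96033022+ 90154431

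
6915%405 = 30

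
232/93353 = 232/93353 = 0.00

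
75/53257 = 75/53257 = 0.00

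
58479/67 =58479/67 = 872.82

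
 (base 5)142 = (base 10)47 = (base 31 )1g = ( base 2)101111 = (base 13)38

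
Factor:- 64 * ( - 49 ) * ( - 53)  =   - 166208 = - 2^6*7^2*53^1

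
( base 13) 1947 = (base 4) 323001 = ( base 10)3777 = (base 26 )5f7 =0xec1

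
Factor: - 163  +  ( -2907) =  - 2^1*5^1*307^1 = -3070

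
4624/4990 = 2312/2495 =0.93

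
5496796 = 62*88658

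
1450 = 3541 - 2091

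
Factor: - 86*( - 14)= 2^2 * 7^1*43^1 = 1204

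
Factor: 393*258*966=97946604 = 2^2*3^3*7^1*23^1*43^1*131^1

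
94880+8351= 103231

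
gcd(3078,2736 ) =342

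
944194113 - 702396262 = 241797851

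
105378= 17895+87483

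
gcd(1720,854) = 2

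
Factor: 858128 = 2^4*53633^1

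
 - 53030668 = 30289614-83320282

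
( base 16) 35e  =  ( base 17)2gc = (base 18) 2bg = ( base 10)862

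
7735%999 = 742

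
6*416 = 2496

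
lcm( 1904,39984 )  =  39984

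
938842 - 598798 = 340044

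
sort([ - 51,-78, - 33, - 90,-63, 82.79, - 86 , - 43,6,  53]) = [ - 90,-86, - 78, -63,-51, - 43, - 33, 6,53,82.79 ] 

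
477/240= 1 + 79/80 = 1.99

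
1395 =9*155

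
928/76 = 232/19 = 12.21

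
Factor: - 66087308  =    -  2^2*7^1*709^1 * 3329^1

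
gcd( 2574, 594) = 198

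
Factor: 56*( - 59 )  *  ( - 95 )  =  313880 = 2^3*5^1 * 7^1* 19^1*59^1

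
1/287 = 1/287 = 0.00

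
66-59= 7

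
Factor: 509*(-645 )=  - 328305  =  - 3^1*5^1 *43^1*509^1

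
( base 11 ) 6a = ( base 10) 76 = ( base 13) 5b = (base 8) 114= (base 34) 28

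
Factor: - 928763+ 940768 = 5^1*7^4 = 12005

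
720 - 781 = - 61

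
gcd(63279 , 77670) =9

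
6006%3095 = 2911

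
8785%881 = 856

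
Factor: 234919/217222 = 677/626= 2^( - 1)*313^( - 1)* 677^1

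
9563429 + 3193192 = 12756621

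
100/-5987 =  - 100/5987 = -0.02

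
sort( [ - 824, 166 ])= [-824,166]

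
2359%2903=2359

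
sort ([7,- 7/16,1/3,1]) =[  -  7/16, 1/3,1, 7] 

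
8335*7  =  58345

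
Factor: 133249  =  227^1*587^1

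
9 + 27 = 36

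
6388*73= 466324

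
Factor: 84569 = 19^1*4451^1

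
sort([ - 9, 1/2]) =[ - 9, 1/2]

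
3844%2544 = 1300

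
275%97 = 81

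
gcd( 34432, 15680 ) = 64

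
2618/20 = 130 + 9/10 = 130.90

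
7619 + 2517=10136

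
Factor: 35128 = 2^3*4391^1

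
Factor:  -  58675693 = - 43^1 * 47^1*29033^1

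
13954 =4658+9296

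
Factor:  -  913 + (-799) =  - 2^4*107^1 = -1712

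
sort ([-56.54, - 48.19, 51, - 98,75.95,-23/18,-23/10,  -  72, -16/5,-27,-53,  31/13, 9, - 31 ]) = [  -  98,-72, - 56.54, - 53, - 48.19,-31, -27, - 16/5, - 23/10, - 23/18,31/13, 9, 51, 75.95] 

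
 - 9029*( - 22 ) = 198638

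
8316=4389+3927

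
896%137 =74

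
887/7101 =887/7101 = 0.12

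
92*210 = 19320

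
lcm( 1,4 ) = 4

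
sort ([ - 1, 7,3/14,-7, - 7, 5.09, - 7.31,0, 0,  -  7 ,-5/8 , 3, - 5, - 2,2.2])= [ - 7.31,-7  ,-7,-7, - 5, - 2, - 1,-5/8, 0,0, 3/14,2.2, 3, 5.09,7] 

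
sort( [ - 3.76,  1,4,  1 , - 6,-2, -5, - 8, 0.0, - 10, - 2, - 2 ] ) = [ - 10, - 8, - 6,  -  5,-3.76, - 2, - 2, - 2,  0.0 , 1, 1,4 ] 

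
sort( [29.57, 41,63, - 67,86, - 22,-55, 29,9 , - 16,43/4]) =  [ - 67, - 55, - 22,-16, 9, 43/4,29, 29.57, 41,63 , 86 ]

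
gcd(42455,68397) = 7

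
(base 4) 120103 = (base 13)928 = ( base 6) 11111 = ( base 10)1555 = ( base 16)613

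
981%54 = 9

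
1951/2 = 975 + 1/2 = 975.50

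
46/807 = 46/807 = 0.06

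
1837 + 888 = 2725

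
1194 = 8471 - 7277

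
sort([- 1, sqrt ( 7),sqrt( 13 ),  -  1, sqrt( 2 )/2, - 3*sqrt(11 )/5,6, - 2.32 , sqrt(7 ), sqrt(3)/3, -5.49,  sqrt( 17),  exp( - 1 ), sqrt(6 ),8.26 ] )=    [ - 5.49, - 2.32, - 3 * sqrt(11 )/5 ,  -  1,-1, exp(-1 ), sqrt(3 )/3,sqrt(2)/2,  sqrt( 6), sqrt(7), sqrt(7 ), sqrt(13 ), sqrt( 17 ),  6,  8.26 ] 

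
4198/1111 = 3 + 865/1111 = 3.78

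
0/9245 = 0= 0.00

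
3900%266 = 176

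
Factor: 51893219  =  7^1*2441^1*3037^1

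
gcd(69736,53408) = 8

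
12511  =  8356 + 4155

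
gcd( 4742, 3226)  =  2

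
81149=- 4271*(  -  19)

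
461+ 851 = 1312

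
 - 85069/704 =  - 121 + 115/704  =  - 120.84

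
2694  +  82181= 84875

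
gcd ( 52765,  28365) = 305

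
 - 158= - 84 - 74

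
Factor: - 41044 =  - 2^2*31^1*331^1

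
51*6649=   339099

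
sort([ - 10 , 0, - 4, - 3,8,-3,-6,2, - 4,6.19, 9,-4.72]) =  [ - 10,-6,-4.72, - 4, - 4,  -  3, - 3,0,2, 6.19,8,9 ] 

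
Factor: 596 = 2^2*149^1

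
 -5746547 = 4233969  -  9980516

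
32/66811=32/66811 =0.00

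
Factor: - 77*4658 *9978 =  - 2^2*3^1*7^1*11^1 * 17^1*137^1*1663^1 = - 3578769348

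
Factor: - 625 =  - 5^4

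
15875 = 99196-83321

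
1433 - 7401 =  - 5968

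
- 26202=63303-89505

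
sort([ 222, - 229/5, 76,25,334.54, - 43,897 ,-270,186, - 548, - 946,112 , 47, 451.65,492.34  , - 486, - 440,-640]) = [ - 946,-640,  -  548,-486,-440, - 270,  -  229/5, - 43,25,47,  76,112, 186,222, 334.54,  451.65,492.34,  897]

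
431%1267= 431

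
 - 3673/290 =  - 13 + 97/290=- 12.67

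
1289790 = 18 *71655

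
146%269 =146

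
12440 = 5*2488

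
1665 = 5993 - 4328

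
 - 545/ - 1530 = 109/306 = 0.36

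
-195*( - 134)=26130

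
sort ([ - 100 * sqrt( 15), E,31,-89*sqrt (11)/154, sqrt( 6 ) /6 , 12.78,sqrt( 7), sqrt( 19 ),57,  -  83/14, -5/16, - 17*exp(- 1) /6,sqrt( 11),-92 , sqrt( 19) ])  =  [ - 100*sqrt( 15), - 92,-83/14,-89 * sqrt( 11 ) /154, - 17 * exp( - 1 ) /6, - 5/16,sqrt( 6) /6, sqrt (7 ), E,sqrt( 11),sqrt( 19),sqrt( 19 ),12.78,31,57]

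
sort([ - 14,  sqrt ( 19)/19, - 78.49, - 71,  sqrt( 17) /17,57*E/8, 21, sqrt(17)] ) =[ - 78.49, - 71 , - 14,  sqrt ( 19)/19, sqrt (17 )/17, sqrt(17), 57*E/8,21 ]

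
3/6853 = 3/6853 = 0.00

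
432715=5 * 86543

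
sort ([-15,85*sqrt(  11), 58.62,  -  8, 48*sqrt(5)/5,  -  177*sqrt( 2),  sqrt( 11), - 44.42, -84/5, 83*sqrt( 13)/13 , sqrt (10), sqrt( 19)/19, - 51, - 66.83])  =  [ - 177*sqrt( 2), - 66.83, - 51,  -  44.42, -84/5,- 15, - 8, sqrt ( 19 ) /19, sqrt( 10), sqrt( 11 ), 48*sqrt( 5 )/5,83 *sqrt( 13 ) /13, 58.62 , 85*sqrt(11)]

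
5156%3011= 2145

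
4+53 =57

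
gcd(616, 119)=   7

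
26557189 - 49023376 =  - 22466187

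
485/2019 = 485/2019 = 0.24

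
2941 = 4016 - 1075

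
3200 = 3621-421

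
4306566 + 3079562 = 7386128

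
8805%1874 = 1309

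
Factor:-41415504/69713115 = -2^4*5^ ( - 1)*13^1*23^( - 1)*31^1*2141^1*202067^(-1) = -13805168/23237705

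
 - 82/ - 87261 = 82/87261 = 0.00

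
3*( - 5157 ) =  - 15471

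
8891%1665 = 566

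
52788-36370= 16418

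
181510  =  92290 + 89220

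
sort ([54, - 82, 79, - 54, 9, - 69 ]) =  [ - 82, - 69, - 54,9, 54,79 ]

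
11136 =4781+6355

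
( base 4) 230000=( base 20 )70G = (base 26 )448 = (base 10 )2816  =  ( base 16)b00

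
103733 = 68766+34967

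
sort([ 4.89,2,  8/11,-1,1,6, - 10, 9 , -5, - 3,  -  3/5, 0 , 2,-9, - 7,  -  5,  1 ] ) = [ - 10,-9,  -  7, - 5,- 5,  -  3, - 1 ,- 3/5, 0,8/11, 1, 1,2,  2,4.89,6, 9] 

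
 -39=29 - 68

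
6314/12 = 3157/6 = 526.17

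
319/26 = 12 + 7/26 = 12.27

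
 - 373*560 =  - 208880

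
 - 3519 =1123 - 4642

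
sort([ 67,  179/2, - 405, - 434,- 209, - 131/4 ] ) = [ - 434,-405,  -  209, - 131/4,67, 179/2]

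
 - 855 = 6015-6870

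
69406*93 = 6454758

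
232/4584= 29/573= 0.05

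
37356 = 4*9339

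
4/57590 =2/28795 = 0.00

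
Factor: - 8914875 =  - 3^1 * 5^3*23773^1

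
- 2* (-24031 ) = 48062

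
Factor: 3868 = 2^2*967^1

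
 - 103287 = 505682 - 608969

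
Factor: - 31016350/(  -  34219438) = 5^2 * 11^( - 1)*71^1*8737^1*1555429^(-1) = 15508175/17109719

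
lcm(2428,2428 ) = 2428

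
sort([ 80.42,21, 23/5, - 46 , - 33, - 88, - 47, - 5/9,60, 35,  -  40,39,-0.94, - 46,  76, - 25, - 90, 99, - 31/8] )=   [ - 90, - 88, - 47, - 46, - 46,-40, - 33,-25, - 31/8,  -  0.94,-5/9,23/5, 21,35,39 , 60 , 76,80.42,99 ]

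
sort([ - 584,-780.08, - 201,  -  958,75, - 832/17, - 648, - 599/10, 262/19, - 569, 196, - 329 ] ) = [-958,  -  780.08, - 648, - 584, - 569, - 329, - 201, - 599/10, - 832/17,262/19, 75, 196]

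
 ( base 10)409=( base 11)342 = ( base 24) h1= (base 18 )14D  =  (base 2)110011001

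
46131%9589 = 7775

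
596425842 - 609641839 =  -13215997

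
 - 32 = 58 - 90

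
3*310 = 930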